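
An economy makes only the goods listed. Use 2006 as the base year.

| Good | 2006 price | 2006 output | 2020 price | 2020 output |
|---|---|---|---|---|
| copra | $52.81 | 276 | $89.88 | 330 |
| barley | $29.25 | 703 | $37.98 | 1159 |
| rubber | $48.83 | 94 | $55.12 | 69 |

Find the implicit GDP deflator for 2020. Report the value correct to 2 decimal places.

Nominal GDP 2020 = 89.88·330 + 37.98·1159 + 55.12·69 = 77482.50.
Real GDP 2020 (at 2006 prices) = 52.81·330 + 29.25·1159 + 48.83·69 = 54697.32.
Deflator = Nominal/Real × 100 = 77482.50/54697.32 × 100 = 141.657.

141.66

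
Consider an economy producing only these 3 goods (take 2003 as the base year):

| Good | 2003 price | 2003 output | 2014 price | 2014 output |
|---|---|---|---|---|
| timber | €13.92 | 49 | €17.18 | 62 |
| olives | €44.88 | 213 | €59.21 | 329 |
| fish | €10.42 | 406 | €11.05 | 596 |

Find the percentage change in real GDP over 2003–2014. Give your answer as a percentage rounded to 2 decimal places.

Real GDP 2003 = Nominal GDP 2003 = 13.92·49 + 44.88·213 + 10.42·406 = 14472.04.
Real GDP 2014 (at 2003 prices) = 13.92·62 + 44.88·329 + 10.42·596 = 21838.88.
Real growth = 21838.88/14472.04 − 1 = 0.5090.

50.90%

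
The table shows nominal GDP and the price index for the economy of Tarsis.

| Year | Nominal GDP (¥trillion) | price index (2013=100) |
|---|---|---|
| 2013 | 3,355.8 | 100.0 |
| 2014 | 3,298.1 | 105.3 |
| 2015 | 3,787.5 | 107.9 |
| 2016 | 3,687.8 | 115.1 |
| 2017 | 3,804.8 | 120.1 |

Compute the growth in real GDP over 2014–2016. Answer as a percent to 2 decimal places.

2.30%

Real GDP 2014 = 3298.1/1.053 = 3132.10.
Real GDP 2016 = 3687.8/1.151 = 3204.00.
Change = 3204.00/3132.10 − 1 = 0.0230.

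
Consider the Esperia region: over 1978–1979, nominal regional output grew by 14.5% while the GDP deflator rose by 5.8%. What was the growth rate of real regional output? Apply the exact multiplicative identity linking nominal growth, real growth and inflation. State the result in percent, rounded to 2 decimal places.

(1 + g_nom) = (1 + g_real)(1 + π), so g_real = 1.1450 / 1.0580 − 1 = 0.08223.

8.22%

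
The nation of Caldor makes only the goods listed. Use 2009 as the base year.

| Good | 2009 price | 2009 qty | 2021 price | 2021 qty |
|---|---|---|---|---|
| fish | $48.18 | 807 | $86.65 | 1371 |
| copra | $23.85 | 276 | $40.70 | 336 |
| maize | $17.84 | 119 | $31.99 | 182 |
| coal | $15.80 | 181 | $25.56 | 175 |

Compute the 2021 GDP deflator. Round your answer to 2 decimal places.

178.28

Nominal GDP 2021 = 86.65·1371 + 40.70·336 + 31.99·182 + 25.56·175 = 142767.53.
Real GDP 2021 (at 2009 prices) = 48.18·1371 + 23.85·336 + 17.84·182 + 15.80·175 = 80080.26.
Deflator = Nominal/Real × 100 = 142767.53/80080.26 × 100 = 178.281.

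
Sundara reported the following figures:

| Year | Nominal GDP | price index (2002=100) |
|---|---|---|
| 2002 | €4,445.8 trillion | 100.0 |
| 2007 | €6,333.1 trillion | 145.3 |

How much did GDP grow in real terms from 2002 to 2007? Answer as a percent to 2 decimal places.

-1.96%

Deflate each year: 2002 → 4445.8/1.000 = 4445.80; 2007 → 6333.1/1.453 = 4358.64.
So real GDP changed by 4358.64/4445.80 − 1 = -0.0196, i.e. -1.96%.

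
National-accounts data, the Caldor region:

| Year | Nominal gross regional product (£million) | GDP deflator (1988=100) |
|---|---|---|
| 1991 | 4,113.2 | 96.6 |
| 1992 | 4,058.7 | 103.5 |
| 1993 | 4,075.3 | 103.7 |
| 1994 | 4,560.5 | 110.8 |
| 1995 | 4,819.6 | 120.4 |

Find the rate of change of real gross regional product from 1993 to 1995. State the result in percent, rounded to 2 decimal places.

1.86%

Real gross regional product 1993 = 4075.3/1.037 = 3929.89.
Real gross regional product 1995 = 4819.6/1.204 = 4002.99.
Change = 4002.99/3929.89 − 1 = 0.0186.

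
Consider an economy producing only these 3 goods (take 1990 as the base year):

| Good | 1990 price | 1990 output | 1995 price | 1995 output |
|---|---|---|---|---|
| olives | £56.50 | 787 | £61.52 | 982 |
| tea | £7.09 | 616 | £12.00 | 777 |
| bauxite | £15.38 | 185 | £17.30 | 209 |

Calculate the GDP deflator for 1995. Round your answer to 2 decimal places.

Nominal GDP 1995 = 61.52·982 + 12.00·777 + 17.30·209 = 73352.34.
Real GDP 1995 (at 1990 prices) = 56.50·982 + 7.09·777 + 15.38·209 = 64206.35.
Deflator = Nominal/Real × 100 = 73352.34/64206.35 × 100 = 114.245.

114.24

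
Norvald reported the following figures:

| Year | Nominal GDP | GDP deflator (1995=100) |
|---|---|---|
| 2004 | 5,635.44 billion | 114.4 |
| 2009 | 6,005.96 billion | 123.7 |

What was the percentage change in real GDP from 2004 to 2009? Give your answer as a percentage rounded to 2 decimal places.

-1.44%

Deflate each year: 2004 → 5635.44/1.144 = 4926.08; 2009 → 6005.96/1.237 = 4855.26.
So real GDP changed by 4855.26/4926.08 − 1 = -0.0144, i.e. -1.44%.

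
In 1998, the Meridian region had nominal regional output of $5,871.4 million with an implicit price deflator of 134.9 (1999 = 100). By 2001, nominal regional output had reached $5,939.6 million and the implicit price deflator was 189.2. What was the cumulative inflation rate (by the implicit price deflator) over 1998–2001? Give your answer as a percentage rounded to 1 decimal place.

40.3%

Price-level change = 189.2 / 134.9 − 1 = 0.4025.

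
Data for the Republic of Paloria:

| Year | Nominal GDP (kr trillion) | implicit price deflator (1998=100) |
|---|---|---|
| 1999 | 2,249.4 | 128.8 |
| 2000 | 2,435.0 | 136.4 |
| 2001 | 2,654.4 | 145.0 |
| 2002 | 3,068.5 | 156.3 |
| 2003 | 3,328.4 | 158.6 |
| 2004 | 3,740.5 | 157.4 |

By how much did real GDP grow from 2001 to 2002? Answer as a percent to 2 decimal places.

7.24%

Real GDP 2001 = 2654.4/1.450 = 1830.62.
Real GDP 2002 = 3068.5/1.563 = 1963.21.
Change = 1963.21/1830.62 − 1 = 0.0724.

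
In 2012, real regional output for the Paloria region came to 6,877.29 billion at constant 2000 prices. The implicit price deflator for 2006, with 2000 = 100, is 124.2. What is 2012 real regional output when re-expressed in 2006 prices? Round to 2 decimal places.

8,541.59 billion

Real regional output in 2006 prices = Real regional output in 2000 prices × (P_2006/P_2000) = 6877.29 × 1.242 = 8541.59.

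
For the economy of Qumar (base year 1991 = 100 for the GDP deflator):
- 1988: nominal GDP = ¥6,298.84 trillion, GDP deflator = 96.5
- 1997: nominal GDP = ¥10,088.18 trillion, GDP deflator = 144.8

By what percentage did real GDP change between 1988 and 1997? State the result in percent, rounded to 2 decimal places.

6.74%

Deflate each year: 1988 → 6298.84/0.965 = 6527.30; 1997 → 10088.18/1.448 = 6966.98.
So real GDP changed by 6966.98/6527.30 − 1 = 0.0674, i.e. 6.74%.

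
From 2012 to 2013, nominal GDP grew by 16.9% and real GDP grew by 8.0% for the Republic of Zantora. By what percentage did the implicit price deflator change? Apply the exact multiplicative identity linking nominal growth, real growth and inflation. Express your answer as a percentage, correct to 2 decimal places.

8.24%

(1 + g_nom) = (1 + g_real)(1 + π), so π = 1.1690 / 1.0800 − 1 = 0.08241.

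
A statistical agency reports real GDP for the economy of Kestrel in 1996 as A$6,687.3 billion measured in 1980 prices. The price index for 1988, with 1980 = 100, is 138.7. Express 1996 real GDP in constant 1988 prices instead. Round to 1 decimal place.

Real GDP in 1988 prices = Real GDP in 1980 prices × (P_1988/P_1980) = 6687.3 × 1.387 = 9275.29.

A$9,275.3 billion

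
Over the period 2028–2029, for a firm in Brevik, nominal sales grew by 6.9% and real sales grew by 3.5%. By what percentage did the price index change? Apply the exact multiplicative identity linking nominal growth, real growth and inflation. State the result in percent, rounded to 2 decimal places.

3.29%

(1 + g_nom) = (1 + g_real)(1 + π), so π = 1.0690 / 1.0350 − 1 = 0.03285.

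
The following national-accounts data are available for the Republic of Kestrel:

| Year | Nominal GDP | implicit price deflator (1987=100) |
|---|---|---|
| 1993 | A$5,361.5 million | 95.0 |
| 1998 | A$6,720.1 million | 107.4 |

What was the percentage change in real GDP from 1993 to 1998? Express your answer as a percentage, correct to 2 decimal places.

Real GDP 1993 = 5361.5 / 0.950 = 5643.68.
Real GDP 1998 = 6720.1 / 1.074 = 6257.08.
Real growth = 6257.08 / 5643.68 − 1 = 0.1087.

10.87%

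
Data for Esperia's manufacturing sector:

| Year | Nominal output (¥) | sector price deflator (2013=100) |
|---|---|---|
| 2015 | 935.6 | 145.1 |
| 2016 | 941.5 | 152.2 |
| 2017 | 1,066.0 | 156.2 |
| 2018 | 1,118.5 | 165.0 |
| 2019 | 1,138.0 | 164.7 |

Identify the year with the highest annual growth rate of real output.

2017

2016: real = 941.5/1.522 = 618.59; growth vs 2015 (644.80) = -4.06%.
2017: real = 1066.0/1.562 = 682.46; growth vs 2016 (618.59) = 10.33%.
2018: real = 1118.5/1.650 = 677.88; growth vs 2017 (682.46) = -0.67%.
2019: real = 1138.0/1.647 = 690.95; growth vs 2018 (677.88) = 1.93%.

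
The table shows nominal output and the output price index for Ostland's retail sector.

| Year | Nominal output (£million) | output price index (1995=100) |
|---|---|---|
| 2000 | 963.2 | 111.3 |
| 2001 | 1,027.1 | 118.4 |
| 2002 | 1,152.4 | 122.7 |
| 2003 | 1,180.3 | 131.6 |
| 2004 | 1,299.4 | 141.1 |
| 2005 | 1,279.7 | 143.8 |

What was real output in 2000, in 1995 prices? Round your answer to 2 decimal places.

Real output 2000 = 963.2 / 1.113 = 865.41.

£865.41 million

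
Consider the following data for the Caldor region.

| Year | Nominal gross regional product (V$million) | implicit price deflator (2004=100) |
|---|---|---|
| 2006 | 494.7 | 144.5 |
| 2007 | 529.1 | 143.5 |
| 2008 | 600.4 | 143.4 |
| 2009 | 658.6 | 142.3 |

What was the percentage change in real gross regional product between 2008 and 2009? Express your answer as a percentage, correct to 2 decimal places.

Real gross regional product 2008 = 600.4/1.434 = 418.69.
Real gross regional product 2009 = 658.6/1.423 = 462.83.
Change = 462.83/418.69 − 1 = 0.1054.

10.54%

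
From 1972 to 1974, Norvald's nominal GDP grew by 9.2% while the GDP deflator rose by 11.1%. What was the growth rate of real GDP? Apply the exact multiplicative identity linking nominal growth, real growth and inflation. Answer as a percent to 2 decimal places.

-1.71%

(1 + g_nom) = (1 + g_real)(1 + π), so g_real = 1.0920 / 1.1110 − 1 = -0.01710.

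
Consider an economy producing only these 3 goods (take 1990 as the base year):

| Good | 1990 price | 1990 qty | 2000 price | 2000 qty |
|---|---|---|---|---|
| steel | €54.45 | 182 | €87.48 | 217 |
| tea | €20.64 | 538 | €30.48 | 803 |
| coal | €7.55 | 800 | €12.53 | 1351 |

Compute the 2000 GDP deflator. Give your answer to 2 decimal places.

156.48

Nominal GDP 2000 = 87.48·217 + 30.48·803 + 12.53·1351 = 60386.63.
Real GDP 2000 (at 1990 prices) = 54.45·217 + 20.64·803 + 7.55·1351 = 38589.62.
Deflator = Nominal/Real × 100 = 60386.63/38589.62 × 100 = 156.484.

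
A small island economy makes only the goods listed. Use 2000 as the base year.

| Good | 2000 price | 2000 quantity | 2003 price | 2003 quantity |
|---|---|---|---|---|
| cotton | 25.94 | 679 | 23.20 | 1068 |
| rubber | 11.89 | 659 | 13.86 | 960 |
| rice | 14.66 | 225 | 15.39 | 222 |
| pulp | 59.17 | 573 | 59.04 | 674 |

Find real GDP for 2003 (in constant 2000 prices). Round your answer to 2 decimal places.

82253.42

Real GDP 2003 = Σ (p_2000 × q_2003) = 25.94·1068 + 11.89·960 + 14.66·222 + 59.17·674 = 82253.42.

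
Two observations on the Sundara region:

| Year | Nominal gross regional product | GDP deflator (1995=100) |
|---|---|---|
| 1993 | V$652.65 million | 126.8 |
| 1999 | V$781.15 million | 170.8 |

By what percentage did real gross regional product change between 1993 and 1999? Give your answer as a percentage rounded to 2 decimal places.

Real gross regional product 1993 = 652.65 / 1.268 = 514.71.
Real gross regional product 1999 = 781.15 / 1.708 = 457.35.
Real growth = 457.35 / 514.71 − 1 = -0.1114.

-11.14%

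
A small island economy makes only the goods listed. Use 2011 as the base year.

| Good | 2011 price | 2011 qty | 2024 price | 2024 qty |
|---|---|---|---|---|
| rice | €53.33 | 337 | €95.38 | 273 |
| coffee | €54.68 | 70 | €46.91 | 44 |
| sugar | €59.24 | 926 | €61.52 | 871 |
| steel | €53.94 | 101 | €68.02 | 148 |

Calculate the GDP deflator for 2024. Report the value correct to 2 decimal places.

Nominal GDP 2024 = 95.38·273 + 46.91·44 + 61.52·871 + 68.02·148 = 91753.66.
Real GDP 2024 (at 2011 prices) = 53.33·273 + 54.68·44 + 59.24·871 + 53.94·148 = 76546.17.
Deflator = Nominal/Real × 100 = 91753.66/76546.17 × 100 = 119.867.

119.87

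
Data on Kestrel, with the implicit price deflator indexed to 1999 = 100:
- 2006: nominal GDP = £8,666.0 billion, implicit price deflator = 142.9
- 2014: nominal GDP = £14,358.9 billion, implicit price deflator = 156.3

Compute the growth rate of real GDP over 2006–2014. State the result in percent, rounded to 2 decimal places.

Deflate each year: 2006 → 8666.0/1.429 = 6064.38; 2014 → 14358.9/1.563 = 9186.76.
So real GDP changed by 9186.76/6064.38 − 1 = 0.5149, i.e. 51.49%.

51.49%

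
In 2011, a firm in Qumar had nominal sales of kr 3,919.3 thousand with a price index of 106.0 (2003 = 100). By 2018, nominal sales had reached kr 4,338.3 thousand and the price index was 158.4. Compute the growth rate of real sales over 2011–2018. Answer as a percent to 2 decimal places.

Deflate each year: 2011 → 3919.3/1.060 = 3697.45; 2018 → 4338.3/1.584 = 2738.83.
So real sales changed by 2738.83/3697.45 − 1 = -0.2593, i.e. -25.93%.

-25.93%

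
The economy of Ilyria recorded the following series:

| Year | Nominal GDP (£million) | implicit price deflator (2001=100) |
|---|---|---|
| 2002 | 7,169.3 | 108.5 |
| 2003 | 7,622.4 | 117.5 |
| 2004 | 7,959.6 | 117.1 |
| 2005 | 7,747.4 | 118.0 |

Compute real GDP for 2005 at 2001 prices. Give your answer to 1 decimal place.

£6,565.6 million

Real GDP 2005 = 7747.4 / 1.180 = 6565.59.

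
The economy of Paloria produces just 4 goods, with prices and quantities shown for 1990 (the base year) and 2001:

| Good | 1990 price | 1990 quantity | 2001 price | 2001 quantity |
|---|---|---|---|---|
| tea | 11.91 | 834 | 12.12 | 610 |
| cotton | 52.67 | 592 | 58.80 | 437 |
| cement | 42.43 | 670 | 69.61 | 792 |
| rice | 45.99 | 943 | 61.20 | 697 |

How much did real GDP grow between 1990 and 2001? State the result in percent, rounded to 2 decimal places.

Real GDP 1990 = Nominal GDP 1990 = 11.91·834 + 52.67·592 + 42.43·670 + 45.99·943 = 112910.25.
Real GDP 2001 (at 1990 prices) = 11.91·610 + 52.67·437 + 42.43·792 + 45.99·697 = 95941.48.
Real growth = 95941.48/112910.25 − 1 = -0.1503.

-15.03%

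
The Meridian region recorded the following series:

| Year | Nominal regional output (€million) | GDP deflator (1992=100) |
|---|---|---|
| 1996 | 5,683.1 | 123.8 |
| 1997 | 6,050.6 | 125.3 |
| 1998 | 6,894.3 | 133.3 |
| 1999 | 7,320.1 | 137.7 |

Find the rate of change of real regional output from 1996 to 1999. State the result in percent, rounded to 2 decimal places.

15.80%

Real regional output 1996 = 5683.1/1.238 = 4590.55.
Real regional output 1999 = 7320.1/1.377 = 5315.98.
Change = 5315.98/4590.55 − 1 = 0.1580.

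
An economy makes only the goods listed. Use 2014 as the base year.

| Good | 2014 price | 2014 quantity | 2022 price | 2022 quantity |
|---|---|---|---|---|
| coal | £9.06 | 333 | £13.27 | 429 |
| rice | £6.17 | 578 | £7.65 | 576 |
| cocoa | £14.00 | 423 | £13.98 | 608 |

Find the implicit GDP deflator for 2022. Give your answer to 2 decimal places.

116.59

Nominal GDP 2022 = 13.27·429 + 7.65·576 + 13.98·608 = 18599.07.
Real GDP 2022 (at 2014 prices) = 9.06·429 + 6.17·576 + 14.00·608 = 15952.66.
Deflator = Nominal/Real × 100 = 18599.07/15952.66 × 100 = 116.589.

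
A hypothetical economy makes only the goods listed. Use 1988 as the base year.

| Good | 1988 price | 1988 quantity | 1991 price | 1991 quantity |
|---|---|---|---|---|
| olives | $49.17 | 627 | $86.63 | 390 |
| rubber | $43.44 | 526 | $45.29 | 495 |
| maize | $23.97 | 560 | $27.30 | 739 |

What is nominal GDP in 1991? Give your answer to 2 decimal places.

$76378.95

Nominal GDP 1991 = Σ (p_1991 × q_1991) = 86.63·390 + 45.29·495 + 27.30·739 = 76378.95.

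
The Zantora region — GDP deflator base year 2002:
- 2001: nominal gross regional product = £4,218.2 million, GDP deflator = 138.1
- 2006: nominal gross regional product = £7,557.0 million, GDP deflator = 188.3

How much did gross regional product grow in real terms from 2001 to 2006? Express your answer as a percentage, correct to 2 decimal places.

31.39%

Deflate each year: 2001 → 4218.2/1.381 = 3054.45; 2006 → 7557.0/1.883 = 4013.28.
So real gross regional product changed by 4013.28/3054.45 − 1 = 0.3139, i.e. 31.39%.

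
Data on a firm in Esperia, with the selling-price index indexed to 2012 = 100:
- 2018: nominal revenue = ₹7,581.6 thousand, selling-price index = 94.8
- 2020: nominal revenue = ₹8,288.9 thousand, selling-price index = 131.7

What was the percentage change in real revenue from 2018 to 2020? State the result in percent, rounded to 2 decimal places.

-21.30%

Real revenue 2018 = 7581.6 / 0.948 = 7997.47.
Real revenue 2020 = 8288.9 / 1.317 = 6293.77.
Real growth = 6293.77 / 7997.47 − 1 = -0.2130.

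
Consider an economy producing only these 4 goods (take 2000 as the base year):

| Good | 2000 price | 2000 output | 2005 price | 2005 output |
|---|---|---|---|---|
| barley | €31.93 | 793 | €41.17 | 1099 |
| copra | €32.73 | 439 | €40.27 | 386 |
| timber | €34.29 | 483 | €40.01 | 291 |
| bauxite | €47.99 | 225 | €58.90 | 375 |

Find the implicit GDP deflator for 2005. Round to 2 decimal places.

124.86

Nominal GDP 2005 = 41.17·1099 + 40.27·386 + 40.01·291 + 58.90·375 = 94520.46.
Real GDP 2005 (at 2000 prices) = 31.93·1099 + 32.73·386 + 34.29·291 + 47.99·375 = 75699.49.
Deflator = Nominal/Real × 100 = 94520.46/75699.49 × 100 = 124.863.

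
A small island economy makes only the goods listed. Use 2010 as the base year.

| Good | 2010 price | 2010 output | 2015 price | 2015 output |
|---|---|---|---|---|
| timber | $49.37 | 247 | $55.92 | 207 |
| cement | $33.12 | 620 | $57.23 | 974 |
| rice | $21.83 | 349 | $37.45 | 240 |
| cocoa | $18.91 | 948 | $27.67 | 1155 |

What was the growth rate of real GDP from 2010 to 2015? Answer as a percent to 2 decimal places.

Real GDP 2010 = Nominal GDP 2010 = 49.37·247 + 33.12·620 + 21.83·349 + 18.91·948 = 58274.14.
Real GDP 2015 (at 2010 prices) = 49.37·207 + 33.12·974 + 21.83·240 + 18.91·1155 = 69558.72.
Real growth = 69558.72/58274.14 − 1 = 0.1936.

19.36%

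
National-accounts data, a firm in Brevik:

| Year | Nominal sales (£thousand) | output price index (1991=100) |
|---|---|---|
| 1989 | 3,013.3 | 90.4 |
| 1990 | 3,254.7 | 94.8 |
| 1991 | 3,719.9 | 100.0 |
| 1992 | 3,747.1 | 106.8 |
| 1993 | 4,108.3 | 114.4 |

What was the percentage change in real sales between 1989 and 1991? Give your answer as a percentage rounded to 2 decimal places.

Real sales 1989 = 3013.3/0.904 = 3333.30.
Real sales 1991 = 3719.9/1.000 = 3719.90.
Change = 3719.90/3333.30 − 1 = 0.1160.

11.60%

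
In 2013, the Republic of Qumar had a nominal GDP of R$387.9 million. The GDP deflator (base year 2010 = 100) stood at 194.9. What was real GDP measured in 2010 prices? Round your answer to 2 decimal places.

R$199.03 million

Real GDP = Nominal / (GDP deflator/100) = 387.9 / 1.949 = 199.03.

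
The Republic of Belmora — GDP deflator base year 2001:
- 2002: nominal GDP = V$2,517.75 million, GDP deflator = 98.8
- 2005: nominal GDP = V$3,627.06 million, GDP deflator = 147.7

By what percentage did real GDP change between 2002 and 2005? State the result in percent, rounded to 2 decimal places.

Real GDP 2002 = 2517.75 / 0.988 = 2548.33.
Real GDP 2005 = 3627.06 / 1.477 = 2455.69.
Real growth = 2455.69 / 2548.33 − 1 = -0.0364.

-3.64%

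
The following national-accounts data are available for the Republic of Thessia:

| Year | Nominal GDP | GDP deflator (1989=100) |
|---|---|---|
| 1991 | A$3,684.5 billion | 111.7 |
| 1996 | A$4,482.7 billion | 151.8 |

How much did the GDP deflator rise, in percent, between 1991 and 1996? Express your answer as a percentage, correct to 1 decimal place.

35.9%

Price-level change = 151.8 / 111.7 − 1 = 0.3590.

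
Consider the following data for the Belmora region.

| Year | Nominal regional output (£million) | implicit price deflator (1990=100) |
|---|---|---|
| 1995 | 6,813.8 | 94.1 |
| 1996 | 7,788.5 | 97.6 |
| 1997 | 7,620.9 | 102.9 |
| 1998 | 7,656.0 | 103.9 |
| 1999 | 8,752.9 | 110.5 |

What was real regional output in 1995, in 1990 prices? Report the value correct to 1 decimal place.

£7,241.0 million

Real regional output 1995 = 6813.8 / 0.941 = 7241.02.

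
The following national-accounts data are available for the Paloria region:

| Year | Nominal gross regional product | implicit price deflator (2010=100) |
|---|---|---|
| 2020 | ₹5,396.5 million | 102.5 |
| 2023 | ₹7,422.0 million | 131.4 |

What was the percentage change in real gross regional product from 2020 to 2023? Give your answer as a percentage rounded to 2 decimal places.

7.28%

Deflate each year: 2020 → 5396.5/1.025 = 5264.88; 2023 → 7422.0/1.314 = 5648.40.
So real gross regional product changed by 5648.40/5264.88 − 1 = 0.0728, i.e. 7.28%.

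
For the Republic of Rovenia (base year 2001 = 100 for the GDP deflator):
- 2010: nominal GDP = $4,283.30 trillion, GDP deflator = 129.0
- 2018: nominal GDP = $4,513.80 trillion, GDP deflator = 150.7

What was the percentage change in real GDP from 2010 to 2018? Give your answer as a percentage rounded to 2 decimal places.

Deflate each year: 2010 → 4283.30/1.290 = 3320.39; 2018 → 4513.80/1.507 = 2995.22.
So real GDP changed by 2995.22/3320.39 − 1 = -0.0979, i.e. -9.79%.

-9.79%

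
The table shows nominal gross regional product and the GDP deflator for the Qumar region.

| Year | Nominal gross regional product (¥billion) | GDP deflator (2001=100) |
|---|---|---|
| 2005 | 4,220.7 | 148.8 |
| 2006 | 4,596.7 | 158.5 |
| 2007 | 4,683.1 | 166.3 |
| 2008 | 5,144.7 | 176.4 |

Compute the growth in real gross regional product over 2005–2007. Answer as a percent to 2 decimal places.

-0.72%

Real gross regional product 2005 = 4220.7/1.488 = 2836.49.
Real gross regional product 2007 = 4683.1/1.663 = 2816.06.
Change = 2816.06/2836.49 − 1 = -0.0072.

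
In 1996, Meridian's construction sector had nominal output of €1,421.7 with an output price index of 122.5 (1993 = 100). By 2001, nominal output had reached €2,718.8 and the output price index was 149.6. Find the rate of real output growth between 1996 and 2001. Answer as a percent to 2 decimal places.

Deflate each year: 1996 → 1421.7/1.225 = 1160.57; 2001 → 2718.8/1.496 = 1817.38.
So real output changed by 1817.38/1160.57 − 1 = 0.5659, i.e. 56.59%.

56.59%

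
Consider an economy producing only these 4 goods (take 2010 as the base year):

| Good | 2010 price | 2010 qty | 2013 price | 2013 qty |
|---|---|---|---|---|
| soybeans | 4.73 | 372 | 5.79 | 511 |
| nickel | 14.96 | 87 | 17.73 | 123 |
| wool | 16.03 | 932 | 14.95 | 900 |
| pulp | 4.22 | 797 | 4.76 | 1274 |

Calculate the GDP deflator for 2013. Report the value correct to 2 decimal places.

Nominal GDP 2013 = 5.79·511 + 17.73·123 + 14.95·900 + 4.76·1274 = 24658.72.
Real GDP 2013 (at 2010 prices) = 4.73·511 + 14.96·123 + 16.03·900 + 4.22·1274 = 24060.39.
Deflator = Nominal/Real × 100 = 24658.72/24060.39 × 100 = 102.487.

102.49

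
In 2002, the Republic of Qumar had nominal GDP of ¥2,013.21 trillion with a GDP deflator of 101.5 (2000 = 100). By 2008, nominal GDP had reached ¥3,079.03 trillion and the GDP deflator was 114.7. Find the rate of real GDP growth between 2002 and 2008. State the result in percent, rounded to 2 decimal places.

Real GDP 2002 = 2013.21 / 1.015 = 1983.46.
Real GDP 2008 = 3079.03 / 1.147 = 2684.42.
Real growth = 2684.42 / 1983.46 − 1 = 0.3534.

35.34%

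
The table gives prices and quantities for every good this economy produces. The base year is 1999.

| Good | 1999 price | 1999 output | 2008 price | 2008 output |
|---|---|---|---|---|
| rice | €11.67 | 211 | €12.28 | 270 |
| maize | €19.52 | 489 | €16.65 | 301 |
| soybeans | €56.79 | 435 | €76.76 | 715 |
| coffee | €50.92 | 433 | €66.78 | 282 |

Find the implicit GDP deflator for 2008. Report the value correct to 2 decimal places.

Nominal GDP 2008 = 12.28·270 + 16.65·301 + 76.76·715 + 66.78·282 = 82042.61.
Real GDP 2008 (at 1999 prices) = 11.67·270 + 19.52·301 + 56.79·715 + 50.92·282 = 63990.71.
Deflator = Nominal/Real × 100 = 82042.61/63990.71 × 100 = 128.210.

128.21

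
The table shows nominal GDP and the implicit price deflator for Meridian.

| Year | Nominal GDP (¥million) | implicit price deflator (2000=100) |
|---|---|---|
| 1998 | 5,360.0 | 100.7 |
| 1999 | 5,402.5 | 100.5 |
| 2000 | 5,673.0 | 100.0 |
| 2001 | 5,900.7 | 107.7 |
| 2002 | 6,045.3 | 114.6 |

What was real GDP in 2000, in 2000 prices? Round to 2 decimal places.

Real GDP 2000 = 5673.0 / 1.000 = 5673.00.

¥5,673.00 million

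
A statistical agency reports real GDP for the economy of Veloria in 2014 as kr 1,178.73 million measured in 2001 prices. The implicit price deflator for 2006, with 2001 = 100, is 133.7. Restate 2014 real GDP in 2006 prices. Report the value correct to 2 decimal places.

Real GDP in 2006 prices = Real GDP in 2001 prices × (P_2006/P_2001) = 1178.73 × 1.337 = 1575.96.

kr 1,575.96 million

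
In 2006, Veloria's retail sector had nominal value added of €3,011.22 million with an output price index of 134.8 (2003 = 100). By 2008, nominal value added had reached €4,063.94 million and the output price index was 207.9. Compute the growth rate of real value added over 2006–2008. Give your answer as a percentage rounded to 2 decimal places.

-12.49%

Deflate each year: 2006 → 3011.22/1.348 = 2233.84; 2008 → 4063.94/2.079 = 1954.76.
So real value added changed by 1954.76/2233.84 − 1 = -0.1249, i.e. -12.49%.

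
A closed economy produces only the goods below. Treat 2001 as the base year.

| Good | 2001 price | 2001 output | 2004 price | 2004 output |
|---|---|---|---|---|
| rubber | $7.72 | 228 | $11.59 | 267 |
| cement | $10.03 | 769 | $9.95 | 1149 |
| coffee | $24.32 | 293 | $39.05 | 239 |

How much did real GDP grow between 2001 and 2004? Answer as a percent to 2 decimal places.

16.86%

Real GDP 2001 = Nominal GDP 2001 = 7.72·228 + 10.03·769 + 24.32·293 = 16598.99.
Real GDP 2004 (at 2001 prices) = 7.72·267 + 10.03·1149 + 24.32·239 = 19398.19.
Real growth = 19398.19/16598.99 − 1 = 0.1686.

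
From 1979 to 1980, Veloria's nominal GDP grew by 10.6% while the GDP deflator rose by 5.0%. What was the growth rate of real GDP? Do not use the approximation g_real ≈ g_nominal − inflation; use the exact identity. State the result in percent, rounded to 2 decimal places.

5.33%

(1 + g_nom) = (1 + g_real)(1 + π), so g_real = 1.1060 / 1.0500 − 1 = 0.05333.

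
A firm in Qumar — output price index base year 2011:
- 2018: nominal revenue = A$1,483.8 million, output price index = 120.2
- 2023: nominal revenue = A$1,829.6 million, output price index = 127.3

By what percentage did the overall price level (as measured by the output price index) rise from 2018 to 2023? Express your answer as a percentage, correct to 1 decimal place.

5.9%

Price-level change = 127.3 / 120.2 − 1 = 0.0591.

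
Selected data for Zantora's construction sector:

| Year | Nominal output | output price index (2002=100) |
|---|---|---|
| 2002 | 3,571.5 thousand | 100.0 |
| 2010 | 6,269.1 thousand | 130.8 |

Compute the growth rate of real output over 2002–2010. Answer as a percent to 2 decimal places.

34.20%

Real output 2002 = 3571.5 / 1.000 = 3571.50.
Real output 2010 = 6269.1 / 1.308 = 4792.89.
Real growth = 4792.89 / 3571.50 − 1 = 0.3420.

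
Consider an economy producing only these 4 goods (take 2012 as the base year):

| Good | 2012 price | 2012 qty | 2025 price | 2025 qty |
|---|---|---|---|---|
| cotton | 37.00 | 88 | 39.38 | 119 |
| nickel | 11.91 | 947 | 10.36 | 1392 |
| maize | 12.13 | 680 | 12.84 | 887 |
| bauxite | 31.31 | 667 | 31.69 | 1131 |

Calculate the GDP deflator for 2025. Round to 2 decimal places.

Nominal GDP 2025 = 39.38·119 + 10.36·1392 + 12.84·887 + 31.69·1131 = 66337.81.
Real GDP 2025 (at 2012 prices) = 37.00·119 + 11.91·1392 + 12.13·887 + 31.31·1131 = 67152.64.
Deflator = Nominal/Real × 100 = 66337.81/67152.64 × 100 = 98.787.

98.79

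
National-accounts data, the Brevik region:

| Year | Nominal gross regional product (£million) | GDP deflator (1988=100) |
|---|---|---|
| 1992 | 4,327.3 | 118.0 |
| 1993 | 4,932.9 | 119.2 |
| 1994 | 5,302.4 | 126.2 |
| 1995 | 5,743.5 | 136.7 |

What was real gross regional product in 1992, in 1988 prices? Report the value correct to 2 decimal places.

Real gross regional product 1992 = 4327.3 / 1.180 = 3667.20.

£3,667.20 million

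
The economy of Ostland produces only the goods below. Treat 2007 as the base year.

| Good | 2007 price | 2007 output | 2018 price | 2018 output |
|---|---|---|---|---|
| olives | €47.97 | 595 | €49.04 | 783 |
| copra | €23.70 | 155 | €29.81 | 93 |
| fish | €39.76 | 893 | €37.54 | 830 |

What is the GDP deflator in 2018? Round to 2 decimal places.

99.40

Nominal GDP 2018 = 49.04·783 + 29.81·93 + 37.54·830 = 72328.85.
Real GDP 2018 (at 2007 prices) = 47.97·783 + 23.70·93 + 39.76·830 = 72765.41.
Deflator = Nominal/Real × 100 = 72328.85/72765.41 × 100 = 99.400.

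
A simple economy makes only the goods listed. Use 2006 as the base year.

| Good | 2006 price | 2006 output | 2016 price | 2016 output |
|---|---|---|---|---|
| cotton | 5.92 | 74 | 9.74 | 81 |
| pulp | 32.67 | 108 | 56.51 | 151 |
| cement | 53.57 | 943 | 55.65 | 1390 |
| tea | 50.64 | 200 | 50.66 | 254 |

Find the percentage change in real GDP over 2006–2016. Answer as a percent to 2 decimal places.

43.53%

Real GDP 2006 = Nominal GDP 2006 = 5.92·74 + 32.67·108 + 53.57·943 + 50.64·200 = 64610.95.
Real GDP 2016 (at 2006 prices) = 5.92·81 + 32.67·151 + 53.57·1390 + 50.64·254 = 92737.55.
Real growth = 92737.55/64610.95 − 1 = 0.4353.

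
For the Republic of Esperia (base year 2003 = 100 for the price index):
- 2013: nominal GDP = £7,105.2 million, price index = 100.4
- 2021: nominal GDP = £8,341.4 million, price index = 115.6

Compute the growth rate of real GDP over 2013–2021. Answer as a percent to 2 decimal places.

Deflate each year: 2013 → 7105.2/1.004 = 7076.89; 2021 → 8341.4/1.156 = 7215.74.
So real GDP changed by 7215.74/7076.89 − 1 = 0.0196, i.e. 1.96%.

1.96%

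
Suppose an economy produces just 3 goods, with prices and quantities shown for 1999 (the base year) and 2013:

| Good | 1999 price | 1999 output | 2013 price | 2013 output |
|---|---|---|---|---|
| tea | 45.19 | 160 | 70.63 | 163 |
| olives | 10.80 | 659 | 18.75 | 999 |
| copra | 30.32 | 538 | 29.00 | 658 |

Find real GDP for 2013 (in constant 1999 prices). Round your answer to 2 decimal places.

Real GDP 2013 = Σ (p_1999 × q_2013) = 45.19·163 + 10.80·999 + 30.32·658 = 38105.73.

38105.73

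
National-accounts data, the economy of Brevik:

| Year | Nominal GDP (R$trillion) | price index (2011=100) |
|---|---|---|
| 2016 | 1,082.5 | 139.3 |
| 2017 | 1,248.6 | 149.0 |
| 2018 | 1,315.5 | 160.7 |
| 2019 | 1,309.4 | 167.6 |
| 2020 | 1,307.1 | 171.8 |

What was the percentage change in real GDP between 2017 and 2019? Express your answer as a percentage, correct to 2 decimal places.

Real GDP 2017 = 1248.6/1.490 = 837.99.
Real GDP 2019 = 1309.4/1.676 = 781.26.
Change = 781.26/837.99 − 1 = -0.0677.

-6.77%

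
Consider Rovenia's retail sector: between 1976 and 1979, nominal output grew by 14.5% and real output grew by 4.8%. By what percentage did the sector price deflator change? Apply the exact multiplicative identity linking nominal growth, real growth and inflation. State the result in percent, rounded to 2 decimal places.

(1 + g_nom) = (1 + g_real)(1 + π), so π = 1.1450 / 1.0480 − 1 = 0.09256.

9.26%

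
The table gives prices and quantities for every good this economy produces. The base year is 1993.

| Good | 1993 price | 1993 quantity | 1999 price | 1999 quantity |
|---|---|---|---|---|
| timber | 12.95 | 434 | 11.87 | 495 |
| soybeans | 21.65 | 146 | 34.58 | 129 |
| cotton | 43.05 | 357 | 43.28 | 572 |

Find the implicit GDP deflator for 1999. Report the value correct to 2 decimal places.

103.74

Nominal GDP 1999 = 11.87·495 + 34.58·129 + 43.28·572 = 35092.63.
Real GDP 1999 (at 1993 prices) = 12.95·495 + 21.65·129 + 43.05·572 = 33827.70.
Deflator = Nominal/Real × 100 = 35092.63/33827.70 × 100 = 103.739.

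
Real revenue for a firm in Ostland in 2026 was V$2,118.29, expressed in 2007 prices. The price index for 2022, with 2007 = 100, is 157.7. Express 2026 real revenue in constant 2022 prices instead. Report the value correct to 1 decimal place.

Real revenue in 2022 prices = Real revenue in 2007 prices × (P_2022/P_2007) = 2118.29 × 1.577 = 3340.54.

V$3,340.5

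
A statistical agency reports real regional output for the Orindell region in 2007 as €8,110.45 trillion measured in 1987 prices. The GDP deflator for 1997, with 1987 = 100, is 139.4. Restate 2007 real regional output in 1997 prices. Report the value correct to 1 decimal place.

€11,306.0 trillion

Real regional output in 1997 prices = Real regional output in 1987 prices × (P_1997/P_1987) = 8110.45 × 1.394 = 11305.97.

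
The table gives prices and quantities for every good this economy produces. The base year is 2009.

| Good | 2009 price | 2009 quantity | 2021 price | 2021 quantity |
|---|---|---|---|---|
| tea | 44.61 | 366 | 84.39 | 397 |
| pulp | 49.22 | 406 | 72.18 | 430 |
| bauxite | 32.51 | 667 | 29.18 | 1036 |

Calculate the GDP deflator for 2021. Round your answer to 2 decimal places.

130.62

Nominal GDP 2021 = 84.39·397 + 72.18·430 + 29.18·1036 = 94770.71.
Real GDP 2021 (at 2009 prices) = 44.61·397 + 49.22·430 + 32.51·1036 = 72555.13.
Deflator = Nominal/Real × 100 = 94770.71/72555.13 × 100 = 130.619.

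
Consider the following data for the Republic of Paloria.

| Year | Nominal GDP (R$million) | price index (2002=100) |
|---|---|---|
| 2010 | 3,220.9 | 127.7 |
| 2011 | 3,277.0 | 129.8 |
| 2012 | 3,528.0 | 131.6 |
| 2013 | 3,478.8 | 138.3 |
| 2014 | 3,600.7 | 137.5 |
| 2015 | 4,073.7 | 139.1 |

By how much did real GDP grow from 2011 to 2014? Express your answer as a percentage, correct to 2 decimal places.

3.72%

Real GDP 2011 = 3277.0/1.298 = 2524.65.
Real GDP 2014 = 3600.7/1.375 = 2618.69.
Change = 2618.69/2524.65 − 1 = 0.0372.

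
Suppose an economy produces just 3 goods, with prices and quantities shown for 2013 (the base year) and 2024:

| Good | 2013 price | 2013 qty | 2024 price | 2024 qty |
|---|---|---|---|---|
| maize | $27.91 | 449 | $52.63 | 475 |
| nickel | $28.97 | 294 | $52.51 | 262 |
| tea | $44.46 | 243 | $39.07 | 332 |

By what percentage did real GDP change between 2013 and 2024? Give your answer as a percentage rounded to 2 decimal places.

11.79%

Real GDP 2013 = Nominal GDP 2013 = 27.91·449 + 28.97·294 + 44.46·243 = 31852.55.
Real GDP 2024 (at 2013 prices) = 27.91·475 + 28.97·262 + 44.46·332 = 35608.11.
Real growth = 35608.11/31852.55 − 1 = 0.1179.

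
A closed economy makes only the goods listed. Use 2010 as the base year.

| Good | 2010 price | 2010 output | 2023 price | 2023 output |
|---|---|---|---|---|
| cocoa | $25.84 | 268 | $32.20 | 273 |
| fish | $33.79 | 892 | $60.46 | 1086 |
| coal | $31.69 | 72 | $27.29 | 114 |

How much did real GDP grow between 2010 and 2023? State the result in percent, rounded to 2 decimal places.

20.37%

Real GDP 2010 = Nominal GDP 2010 = 25.84·268 + 33.79·892 + 31.69·72 = 39347.48.
Real GDP 2023 (at 2010 prices) = 25.84·273 + 33.79·1086 + 31.69·114 = 47362.92.
Real growth = 47362.92/39347.48 − 1 = 0.2037.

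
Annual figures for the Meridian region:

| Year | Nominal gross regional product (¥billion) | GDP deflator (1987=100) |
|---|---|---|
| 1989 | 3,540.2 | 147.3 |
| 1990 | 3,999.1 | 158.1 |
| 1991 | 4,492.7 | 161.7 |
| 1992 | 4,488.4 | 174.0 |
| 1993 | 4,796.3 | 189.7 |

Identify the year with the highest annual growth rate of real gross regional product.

1990: real = 3999.1/1.581 = 2529.48; growth vs 1989 (2403.39) = 5.25%.
1991: real = 4492.7/1.617 = 2778.42; growth vs 1990 (2529.48) = 9.84%.
1992: real = 4488.4/1.740 = 2579.54; growth vs 1991 (2778.42) = -7.16%.
1993: real = 4796.3/1.897 = 2528.36; growth vs 1992 (2579.54) = -1.98%.

1991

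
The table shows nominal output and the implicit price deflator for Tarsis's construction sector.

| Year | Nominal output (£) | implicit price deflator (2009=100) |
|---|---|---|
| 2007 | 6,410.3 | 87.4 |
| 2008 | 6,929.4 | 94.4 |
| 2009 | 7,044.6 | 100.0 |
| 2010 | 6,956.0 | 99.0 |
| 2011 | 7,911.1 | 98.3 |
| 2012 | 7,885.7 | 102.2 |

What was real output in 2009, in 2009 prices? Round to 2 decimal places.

Real output 2009 = 7044.6 / 1.000 = 7044.60.

£7,044.60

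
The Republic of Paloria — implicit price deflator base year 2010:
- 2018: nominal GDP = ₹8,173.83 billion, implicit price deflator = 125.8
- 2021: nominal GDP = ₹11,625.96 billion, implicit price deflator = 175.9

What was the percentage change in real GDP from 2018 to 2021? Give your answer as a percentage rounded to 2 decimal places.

1.72%

Real GDP 2018 = 8173.83 / 1.258 = 6497.48.
Real GDP 2021 = 11625.96 / 1.759 = 6609.41.
Real growth = 6609.41 / 6497.48 − 1 = 0.0172.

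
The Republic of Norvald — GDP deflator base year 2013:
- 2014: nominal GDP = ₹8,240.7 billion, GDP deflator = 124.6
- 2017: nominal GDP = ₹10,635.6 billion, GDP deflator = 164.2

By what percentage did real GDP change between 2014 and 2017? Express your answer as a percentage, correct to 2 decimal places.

-2.06%

Real GDP 2014 = 8240.7 / 1.246 = 6613.72.
Real GDP 2017 = 10635.6 / 1.642 = 6477.22.
Real growth = 6477.22 / 6613.72 − 1 = -0.0206.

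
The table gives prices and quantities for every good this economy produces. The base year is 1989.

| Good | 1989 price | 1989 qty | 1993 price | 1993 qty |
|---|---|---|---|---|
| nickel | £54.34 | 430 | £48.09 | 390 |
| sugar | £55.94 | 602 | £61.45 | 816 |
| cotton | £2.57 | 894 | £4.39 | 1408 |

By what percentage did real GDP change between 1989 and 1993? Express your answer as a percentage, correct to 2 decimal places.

Real GDP 1989 = Nominal GDP 1989 = 54.34·430 + 55.94·602 + 2.57·894 = 59339.66.
Real GDP 1993 (at 1989 prices) = 54.34·390 + 55.94·816 + 2.57·1408 = 70458.20.
Real growth = 70458.20/59339.66 − 1 = 0.1874.

18.74%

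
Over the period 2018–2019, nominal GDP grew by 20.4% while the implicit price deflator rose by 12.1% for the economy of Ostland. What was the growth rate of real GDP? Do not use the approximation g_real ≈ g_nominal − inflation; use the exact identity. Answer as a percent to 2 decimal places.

(1 + g_nom) = (1 + g_real)(1 + π), so g_real = 1.2040 / 1.1210 − 1 = 0.07404.

7.40%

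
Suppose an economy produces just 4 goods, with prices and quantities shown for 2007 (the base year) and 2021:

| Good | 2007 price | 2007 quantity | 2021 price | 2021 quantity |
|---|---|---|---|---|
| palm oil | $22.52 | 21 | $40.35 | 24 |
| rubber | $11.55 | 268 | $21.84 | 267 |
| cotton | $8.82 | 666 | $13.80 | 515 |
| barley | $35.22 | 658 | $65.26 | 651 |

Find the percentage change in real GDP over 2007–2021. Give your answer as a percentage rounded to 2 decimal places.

Real GDP 2007 = Nominal GDP 2007 = 22.52·21 + 11.55·268 + 8.82·666 + 35.22·658 = 32617.20.
Real GDP 2021 (at 2007 prices) = 22.52·24 + 11.55·267 + 8.82·515 + 35.22·651 = 31094.85.
Real growth = 31094.85/32617.20 − 1 = -0.0467.

-4.67%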